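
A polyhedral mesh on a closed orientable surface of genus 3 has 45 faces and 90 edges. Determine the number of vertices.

41

For a closed orientable surface of genus 3, χ = 2 − 2·3 = -4.
V = -4 + E − F = -4 + 90 − 45 = 41.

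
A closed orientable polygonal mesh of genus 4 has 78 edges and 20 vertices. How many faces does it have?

52

For a closed orientable surface of genus 4, χ = 2 − 2·4 = -6.
F = -6 − V + E = -6 − 20 + 78 = 52.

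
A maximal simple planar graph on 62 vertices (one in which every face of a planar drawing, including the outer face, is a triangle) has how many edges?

180

In a plane triangulation 3F = 2E and V − E + F = 2, so E = 3V − 6 = 3·62 − 6 = 180.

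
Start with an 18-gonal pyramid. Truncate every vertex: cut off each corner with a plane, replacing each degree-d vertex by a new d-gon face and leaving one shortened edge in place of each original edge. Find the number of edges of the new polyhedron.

108

The base solid has V = 19, E = 36, F = 19.
Truncation replaces each original edge-end by a new vertex, so V′ = 2E = 72.
Each original edge survives, and each old vertex of degree d contributes d new edges; summing degrees gives Σd = 2E, so E′ = E + 2E = 3E = 108.
Each original face survives and each original vertex becomes one new face: F′ = F + V = 38.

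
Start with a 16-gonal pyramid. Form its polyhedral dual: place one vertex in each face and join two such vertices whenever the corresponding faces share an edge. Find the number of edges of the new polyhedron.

32

The base solid has V = 17, E = 32, F = 17.
The dual swaps V and F and preserves E: V′ = F = 17, E′ = E = 32, F′ = V = 17.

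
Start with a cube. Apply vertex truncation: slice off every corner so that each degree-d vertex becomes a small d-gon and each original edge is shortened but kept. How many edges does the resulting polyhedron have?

36

The base solid has V = 8, E = 12, F = 6.
Truncation replaces each original edge-end by a new vertex, so V′ = 2E = 24.
Each original edge survives, and each old vertex of degree d contributes d new edges; summing degrees gives Σd = 2E, so E′ = E + 2E = 3E = 36.
Each original face survives and each original vertex becomes one new face: F′ = F + V = 14.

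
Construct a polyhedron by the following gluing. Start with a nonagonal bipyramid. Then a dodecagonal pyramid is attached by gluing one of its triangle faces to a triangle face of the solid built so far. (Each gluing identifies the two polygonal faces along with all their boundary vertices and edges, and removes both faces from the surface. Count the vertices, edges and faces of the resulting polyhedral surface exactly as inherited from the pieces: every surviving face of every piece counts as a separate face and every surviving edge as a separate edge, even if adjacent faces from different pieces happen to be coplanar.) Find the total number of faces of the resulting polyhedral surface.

A nonagonal bipyramid: V=11, E=27, F=18.
Attach a dodecagonal pyramid (V=13, E=24, F=13) along a 3-gon: merge 3 vertices and 3 edges, delete both glued faces → V=21, E=48, F=29.
Check: V − E + F = 21 − 48 + 29 = 2.

29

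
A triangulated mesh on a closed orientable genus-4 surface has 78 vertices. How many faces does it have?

168

χ = 2 − 2·4 = -6, and every face is a triangle so 3F = 2E.
V − E + F = -6 with E = 3F/2 gives 78 − (3/2 − 1)·F = -6, so F = 168 and E = 252.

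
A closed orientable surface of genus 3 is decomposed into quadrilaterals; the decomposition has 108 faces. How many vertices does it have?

104

χ = 2 − 2·3 = -4, and every face is a square so 4F = 2E.
E = 4·108/2 = 216. Then V = -4 + E − F = -4 + 216 − 108 = 104.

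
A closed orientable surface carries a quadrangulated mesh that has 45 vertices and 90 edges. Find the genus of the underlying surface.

Every face is a square and each edge borders two faces, so 4F = 2·90, giving F = 45.
χ = V − E + F = 45 − 90 + 45 = 0.
For a closed orientable surface χ = 2 − 2g, so g = (2 − (0))/2 = 1.

1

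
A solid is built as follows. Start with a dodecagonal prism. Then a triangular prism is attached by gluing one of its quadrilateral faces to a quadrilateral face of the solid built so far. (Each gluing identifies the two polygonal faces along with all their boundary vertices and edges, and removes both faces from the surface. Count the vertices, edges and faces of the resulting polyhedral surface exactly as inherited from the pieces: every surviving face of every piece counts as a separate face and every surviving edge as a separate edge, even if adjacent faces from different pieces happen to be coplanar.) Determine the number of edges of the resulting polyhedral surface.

A dodecagonal prism: V=24, E=36, F=14.
Attach a triangular prism (V=6, E=9, F=5) along a 4-gon: merge 4 vertices and 4 edges, delete both glued faces → V=26, E=41, F=17.
Check: V − E + F = 26 − 41 + 17 = 2.

41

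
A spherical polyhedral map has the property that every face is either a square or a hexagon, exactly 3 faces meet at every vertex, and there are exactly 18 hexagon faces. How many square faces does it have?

Let x be the number of squares; then F = 18 + x.
Edge–face incidences: 2E = 6·18 + 4·x = 108 + 4x.
Every vertex has degree 3, so 3V = 2E.
Euler: V − E + F = 2 ⇒ (2E)/3 − E + (18 + x) = 2.
Multiply by 6: 2·(2E) − 3·(2E) + 6·(18 + x) = 12, i.e. 108 + 6x − (108 + 4x) = 12.
Collecting terms: 2x = 12, so x = 6.
Then 2E = 108 + 4·6 = 132, so E = 66, V = 2E/3 = 44, F = 18 + 6 = 24.

6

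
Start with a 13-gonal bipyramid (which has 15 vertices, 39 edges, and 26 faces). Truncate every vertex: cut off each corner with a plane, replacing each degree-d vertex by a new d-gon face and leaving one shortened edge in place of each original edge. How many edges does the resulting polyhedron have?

117

Truncation replaces each original edge-end by a new vertex, so V′ = 2E = 78.
Each original edge survives, and each old vertex of degree d contributes d new edges; summing degrees gives Σd = 2E, so E′ = E + 2E = 3E = 117.
Each original face survives and each original vertex becomes one new face: F′ = F + V = 41.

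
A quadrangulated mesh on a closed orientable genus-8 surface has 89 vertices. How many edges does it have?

206

χ = 2 − 2·8 = -14, and every face is a square so 4F = 2E.
V − E + F = -14 with E = 4F/2 gives 89 − (4/2 − 1)·F = -14, so F = 103 and E = 206.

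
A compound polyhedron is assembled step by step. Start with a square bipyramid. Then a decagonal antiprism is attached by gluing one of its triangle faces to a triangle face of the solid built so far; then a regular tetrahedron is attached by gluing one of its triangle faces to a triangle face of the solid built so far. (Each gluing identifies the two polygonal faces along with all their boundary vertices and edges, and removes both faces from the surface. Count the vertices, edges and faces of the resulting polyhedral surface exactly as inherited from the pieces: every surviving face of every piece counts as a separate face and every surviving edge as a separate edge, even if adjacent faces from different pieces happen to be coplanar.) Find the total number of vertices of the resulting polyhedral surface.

24

A square bipyramid: V=6, E=12, F=8.
Attach a decagonal antiprism (V=20, E=40, F=22) along a 3-gon: merge 3 vertices and 3 edges, delete both glued faces → V=23, E=49, F=28.
Attach a regular tetrahedron (V=4, E=6, F=4) along a 3-gon: merge 3 vertices and 3 edges, delete both glued faces → V=24, E=52, F=30.
Check: V − E + F = 24 − 52 + 30 = 2.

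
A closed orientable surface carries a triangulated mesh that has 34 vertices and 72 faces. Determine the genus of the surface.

Every face is a triangle, so 2E = 3·72 = 216, giving E = 108.
χ = V − E + F = 34 − 108 + 72 = -2.
For a closed orientable surface χ = 2 − 2g, so g = (2 − (-2))/2 = 2.

2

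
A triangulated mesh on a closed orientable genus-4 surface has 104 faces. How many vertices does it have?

46

χ = 2 − 2·4 = -6, and every face is a triangle so 3F = 2E.
E = 3·104/2 = 156. Then V = -6 + E − F = -6 + 156 − 104 = 46.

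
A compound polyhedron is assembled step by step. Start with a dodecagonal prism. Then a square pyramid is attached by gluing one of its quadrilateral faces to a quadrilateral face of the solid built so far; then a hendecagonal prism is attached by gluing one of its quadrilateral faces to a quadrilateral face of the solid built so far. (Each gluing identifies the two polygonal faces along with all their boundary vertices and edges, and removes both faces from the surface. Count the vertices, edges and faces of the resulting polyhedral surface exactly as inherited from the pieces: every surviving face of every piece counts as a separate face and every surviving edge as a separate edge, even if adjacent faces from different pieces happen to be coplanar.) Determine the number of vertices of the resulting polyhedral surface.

43

A dodecagonal prism: V=24, E=36, F=14.
Attach a square pyramid (V=5, E=8, F=5) along a 4-gon: merge 4 vertices and 4 edges, delete both glued faces → V=25, E=40, F=17.
Attach a hendecagonal prism (V=22, E=33, F=13) along a 4-gon: merge 4 vertices and 4 edges, delete both glued faces → V=43, E=69, F=28.
Check: V − E + F = 43 − 69 + 28 = 2.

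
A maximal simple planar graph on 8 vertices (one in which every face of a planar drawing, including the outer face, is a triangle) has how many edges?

In a plane triangulation 3F = 2E and V − E + F = 2, so E = 3V − 6 = 3·8 − 6 = 18.

18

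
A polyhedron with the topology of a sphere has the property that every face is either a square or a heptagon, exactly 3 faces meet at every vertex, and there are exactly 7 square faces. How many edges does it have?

Let x be the number of heptagons; then F = 7 + x.
Edge–face incidences: 2E = 4·7 + 7·x = 28 + 7x.
Every vertex has degree 3, so 3V = 2E.
Euler: V − E + F = 2 ⇒ (2E)/3 − E + (7 + x) = 2.
Multiply by 6: 2·(2E) − 3·(2E) + 6·(7 + x) = 12, i.e. 42 + 6x − (28 + 7x) = 12.
Collecting terms: −x + 14 = 12, so −x = −2, so x = 2.
Then 2E = 28 + 7·2 = 42, so E = 21, V = 2E/3 = 14, F = 7 + 2 = 9.

21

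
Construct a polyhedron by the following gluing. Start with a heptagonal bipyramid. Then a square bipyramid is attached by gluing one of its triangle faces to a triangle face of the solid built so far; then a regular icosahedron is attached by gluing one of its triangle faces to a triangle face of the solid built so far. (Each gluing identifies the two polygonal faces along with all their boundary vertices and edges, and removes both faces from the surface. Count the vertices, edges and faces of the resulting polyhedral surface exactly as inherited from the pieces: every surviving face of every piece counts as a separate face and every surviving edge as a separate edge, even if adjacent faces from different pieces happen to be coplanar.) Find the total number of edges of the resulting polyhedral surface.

A heptagonal bipyramid: V=9, E=21, F=14.
Attach a square bipyramid (V=6, E=12, F=8) along a 3-gon: merge 3 vertices and 3 edges, delete both glued faces → V=12, E=30, F=20.
Attach a regular icosahedron (V=12, E=30, F=20) along a 3-gon: merge 3 vertices and 3 edges, delete both glued faces → V=21, E=57, F=38.
Check: V − E + F = 21 − 57 + 38 = 2.

57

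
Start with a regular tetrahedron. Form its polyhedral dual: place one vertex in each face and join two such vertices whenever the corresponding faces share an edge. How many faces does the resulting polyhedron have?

4

The base solid has V = 4, E = 6, F = 4.
The dual swaps V and F and preserves E: V′ = F = 4, E′ = E = 6, F′ = V = 4.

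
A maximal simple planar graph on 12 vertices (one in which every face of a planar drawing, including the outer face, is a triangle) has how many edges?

In a plane triangulation 3F = 2E and V − E + F = 2, so E = 3V − 6 = 3·12 − 6 = 30.

30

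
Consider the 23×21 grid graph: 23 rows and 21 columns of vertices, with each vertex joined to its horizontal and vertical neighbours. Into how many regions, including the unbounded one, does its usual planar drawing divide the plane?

441

The grid has V = 23·21 = 483 vertices and E = 23·20 + 21·22 = 922 edges.
F = 2 − V + E = 2 − 483 + 922 = 441.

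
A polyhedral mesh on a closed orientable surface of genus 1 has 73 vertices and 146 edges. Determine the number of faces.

For a closed orientable surface of genus 1, χ = 2 − 2·1 = 0.
F = 0 − V + E = 0 − 73 + 146 = 73.

73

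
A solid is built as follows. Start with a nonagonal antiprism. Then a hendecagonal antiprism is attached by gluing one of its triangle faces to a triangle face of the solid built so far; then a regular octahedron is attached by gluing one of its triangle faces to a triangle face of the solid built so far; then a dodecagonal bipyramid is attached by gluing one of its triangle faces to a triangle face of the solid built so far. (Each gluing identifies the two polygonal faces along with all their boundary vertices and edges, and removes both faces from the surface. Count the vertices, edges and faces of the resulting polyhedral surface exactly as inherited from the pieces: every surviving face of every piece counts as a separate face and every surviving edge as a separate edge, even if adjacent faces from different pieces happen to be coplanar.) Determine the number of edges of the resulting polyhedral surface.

119

A nonagonal antiprism: V=18, E=36, F=20.
Attach a hendecagonal antiprism (V=22, E=44, F=24) along a 3-gon: merge 3 vertices and 3 edges, delete both glued faces → V=37, E=77, F=42.
Attach a regular octahedron (V=6, E=12, F=8) along a 3-gon: merge 3 vertices and 3 edges, delete both glued faces → V=40, E=86, F=48.
Attach a dodecagonal bipyramid (V=14, E=36, F=24) along a 3-gon: merge 3 vertices and 3 edges, delete both glued faces → V=51, E=119, F=70.
Check: V − E + F = 51 − 119 + 70 = 2.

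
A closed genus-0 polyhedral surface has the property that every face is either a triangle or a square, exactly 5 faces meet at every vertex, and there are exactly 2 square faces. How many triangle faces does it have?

Let x be the number of triangles; then F = 2 + x.
Edge–face incidences: 2E = 4·2 + 3·x = 8 + 3x.
Every vertex has degree 5, so 5V = 2E.
Euler: V − E + F = 2 ⇒ (2E)/5 − E + (2 + x) = 2.
Multiply by 10: 2·(2E) − 5·(2E) + 10·(2 + x) = 20, i.e. 20 + 10x − 3·(8 + 3x) = 20.
Collecting terms: x − 4 = 20, so x = 24.
Then 2E = 8 + 3·24 = 80, so E = 40, V = 2E/5 = 16, F = 2 + 24 = 26.

24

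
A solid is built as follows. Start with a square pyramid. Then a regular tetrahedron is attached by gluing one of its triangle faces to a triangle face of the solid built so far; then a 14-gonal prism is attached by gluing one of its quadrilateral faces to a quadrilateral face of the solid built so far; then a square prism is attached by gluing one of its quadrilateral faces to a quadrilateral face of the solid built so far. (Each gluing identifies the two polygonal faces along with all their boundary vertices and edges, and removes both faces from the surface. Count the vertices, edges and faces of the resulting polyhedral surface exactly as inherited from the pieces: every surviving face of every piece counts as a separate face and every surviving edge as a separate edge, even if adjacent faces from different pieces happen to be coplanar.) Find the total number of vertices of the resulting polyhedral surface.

A square pyramid: V=5, E=8, F=5.
Attach a regular tetrahedron (V=4, E=6, F=4) along a 3-gon: merge 3 vertices and 3 edges, delete both glued faces → V=6, E=11, F=7.
Attach a 14-gonal prism (V=28, E=42, F=16) along a 4-gon: merge 4 vertices and 4 edges, delete both glued faces → V=30, E=49, F=21.
Attach a square prism (V=8, E=12, F=6) along a 4-gon: merge 4 vertices and 4 edges, delete both glued faces → V=34, E=57, F=25.
Check: V − E + F = 34 − 57 + 25 = 2.

34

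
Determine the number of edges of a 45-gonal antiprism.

180

An antiprism on an n-gon has two n-gon caps and 2n triangles: V = 2·45 = 90, E = 4·45 = 180, F = 2·45 + 2 = 92.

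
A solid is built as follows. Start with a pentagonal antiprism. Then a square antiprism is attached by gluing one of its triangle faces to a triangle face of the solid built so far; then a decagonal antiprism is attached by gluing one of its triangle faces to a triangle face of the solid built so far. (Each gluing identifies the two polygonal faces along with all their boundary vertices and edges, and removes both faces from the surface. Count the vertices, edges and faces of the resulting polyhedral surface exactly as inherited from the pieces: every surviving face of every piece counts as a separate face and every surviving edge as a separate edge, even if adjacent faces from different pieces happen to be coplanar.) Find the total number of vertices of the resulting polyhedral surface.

A pentagonal antiprism: V=10, E=20, F=12.
Attach a square antiprism (V=8, E=16, F=10) along a 3-gon: merge 3 vertices and 3 edges, delete both glued faces → V=15, E=33, F=20.
Attach a decagonal antiprism (V=20, E=40, F=22) along a 3-gon: merge 3 vertices and 3 edges, delete both glued faces → V=32, E=70, F=40.
Check: V − E + F = 32 − 70 + 40 = 2.

32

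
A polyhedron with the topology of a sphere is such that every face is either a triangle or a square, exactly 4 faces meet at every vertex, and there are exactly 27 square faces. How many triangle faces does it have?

8

Let x be the number of triangles; then F = 27 + x.
Edge–face incidences: 2E = 4·27 + 3·x = 108 + 3x.
Every vertex has degree 4, so 4V = 2E.
Euler: V − E + F = 2 ⇒ (2E)/4 − E + (27 + x) = 2.
Multiply by 8: 2·(2E) − 4·(2E) + 8·(27 + x) = 16, i.e. 216 + 8x − 2·(108 + 3x) = 16.
Collecting terms: 2x = 16, so x = 8.
Then 2E = 108 + 3·8 = 132, so E = 66, V = 2E/4 = 33, F = 27 + 8 = 35.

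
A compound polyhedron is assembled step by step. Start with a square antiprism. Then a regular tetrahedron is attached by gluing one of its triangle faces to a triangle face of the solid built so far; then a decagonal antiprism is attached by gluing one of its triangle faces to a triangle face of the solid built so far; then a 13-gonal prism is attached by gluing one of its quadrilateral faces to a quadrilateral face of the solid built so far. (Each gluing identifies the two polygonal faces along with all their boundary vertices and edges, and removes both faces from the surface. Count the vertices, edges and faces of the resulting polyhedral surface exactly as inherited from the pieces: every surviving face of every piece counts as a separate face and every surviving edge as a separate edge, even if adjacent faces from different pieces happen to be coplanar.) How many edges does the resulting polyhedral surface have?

A square antiprism: V=8, E=16, F=10.
Attach a regular tetrahedron (V=4, E=6, F=4) along a 3-gon: merge 3 vertices and 3 edges, delete both glued faces → V=9, E=19, F=12.
Attach a decagonal antiprism (V=20, E=40, F=22) along a 3-gon: merge 3 vertices and 3 edges, delete both glued faces → V=26, E=56, F=32.
Attach a 13-gonal prism (V=26, E=39, F=15) along a 4-gon: merge 4 vertices and 4 edges, delete both glued faces → V=48, E=91, F=45.
Check: V − E + F = 48 − 91 + 45 = 2.

91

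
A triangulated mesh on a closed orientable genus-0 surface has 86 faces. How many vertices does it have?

45

χ = 2 − 2·0 = 2, and every face is a triangle so 3F = 2E.
E = 3·86/2 = 129. Then V = 2 + E − F = 2 + 129 − 86 = 45.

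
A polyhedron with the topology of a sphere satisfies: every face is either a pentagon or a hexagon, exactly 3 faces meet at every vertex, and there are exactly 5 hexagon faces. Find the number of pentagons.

12

Let x be the number of pentagons; then F = 5 + x.
Edge–face incidences: 2E = 6·5 + 5·x = 30 + 5x.
Every vertex has degree 3, so 3V = 2E.
Euler: V − E + F = 2 ⇒ (2E)/3 − E + (5 + x) = 2.
Multiply by 6: 2·(2E) − 3·(2E) + 6·(5 + x) = 12, i.e. 30 + 6x − (30 + 5x) = 12.
Collecting terms: x = 12.
Then 2E = 30 + 5·12 = 90, so E = 45, V = 2E/3 = 30, F = 5 + 12 = 17.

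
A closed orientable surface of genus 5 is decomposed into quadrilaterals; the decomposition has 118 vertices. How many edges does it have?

χ = 2 − 2·5 = -8, and every face is a square so 4F = 2E.
V − E + F = -8 with E = 4F/2 gives 118 − (4/2 − 1)·F = -8, so F = 126 and E = 252.

252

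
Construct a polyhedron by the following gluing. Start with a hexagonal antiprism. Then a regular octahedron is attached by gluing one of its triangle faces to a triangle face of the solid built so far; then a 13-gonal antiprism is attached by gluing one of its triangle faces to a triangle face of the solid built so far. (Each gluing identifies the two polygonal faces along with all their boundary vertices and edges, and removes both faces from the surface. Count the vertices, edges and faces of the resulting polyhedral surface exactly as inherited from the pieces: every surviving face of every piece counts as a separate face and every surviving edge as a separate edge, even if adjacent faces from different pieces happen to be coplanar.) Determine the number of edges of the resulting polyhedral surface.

82

A hexagonal antiprism: V=12, E=24, F=14.
Attach a regular octahedron (V=6, E=12, F=8) along a 3-gon: merge 3 vertices and 3 edges, delete both glued faces → V=15, E=33, F=20.
Attach a 13-gonal antiprism (V=26, E=52, F=28) along a 3-gon: merge 3 vertices and 3 edges, delete both glued faces → V=38, E=82, F=46.
Check: V − E + F = 38 − 82 + 46 = 2.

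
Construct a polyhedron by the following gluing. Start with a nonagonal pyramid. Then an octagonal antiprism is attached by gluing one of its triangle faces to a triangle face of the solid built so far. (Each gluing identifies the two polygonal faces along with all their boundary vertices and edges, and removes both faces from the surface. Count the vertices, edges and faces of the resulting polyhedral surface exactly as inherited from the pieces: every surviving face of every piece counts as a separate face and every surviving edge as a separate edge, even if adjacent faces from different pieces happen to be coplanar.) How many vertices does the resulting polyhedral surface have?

23

A nonagonal pyramid: V=10, E=18, F=10.
Attach an octagonal antiprism (V=16, E=32, F=18) along a 3-gon: merge 3 vertices and 3 edges, delete both glued faces → V=23, E=47, F=26.
Check: V − E + F = 23 − 47 + 26 = 2.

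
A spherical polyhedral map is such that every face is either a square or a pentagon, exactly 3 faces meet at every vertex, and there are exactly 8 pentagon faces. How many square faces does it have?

2

Let x be the number of squares; then F = 8 + x.
Edge–face incidences: 2E = 5·8 + 4·x = 40 + 4x.
Every vertex has degree 3, so 3V = 2E.
Euler: V − E + F = 2 ⇒ (2E)/3 − E + (8 + x) = 2.
Multiply by 6: 2·(2E) − 3·(2E) + 6·(8 + x) = 12, i.e. 48 + 6x − (40 + 4x) = 12.
Collecting terms: 2x + 8 = 12, so 2x = 4, so x = 2.
Then 2E = 40 + 4·2 = 48, so E = 24, V = 2E/3 = 16, F = 8 + 2 = 10.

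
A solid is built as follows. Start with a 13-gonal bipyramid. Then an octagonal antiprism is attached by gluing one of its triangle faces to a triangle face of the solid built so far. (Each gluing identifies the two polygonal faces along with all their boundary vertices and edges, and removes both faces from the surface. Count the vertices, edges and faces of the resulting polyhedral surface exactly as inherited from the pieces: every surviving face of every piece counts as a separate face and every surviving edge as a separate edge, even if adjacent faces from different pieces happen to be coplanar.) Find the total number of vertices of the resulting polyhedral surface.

A 13-gonal bipyramid: V=15, E=39, F=26.
Attach an octagonal antiprism (V=16, E=32, F=18) along a 3-gon: merge 3 vertices and 3 edges, delete both glued faces → V=28, E=68, F=42.
Check: V − E + F = 28 − 68 + 42 = 2.

28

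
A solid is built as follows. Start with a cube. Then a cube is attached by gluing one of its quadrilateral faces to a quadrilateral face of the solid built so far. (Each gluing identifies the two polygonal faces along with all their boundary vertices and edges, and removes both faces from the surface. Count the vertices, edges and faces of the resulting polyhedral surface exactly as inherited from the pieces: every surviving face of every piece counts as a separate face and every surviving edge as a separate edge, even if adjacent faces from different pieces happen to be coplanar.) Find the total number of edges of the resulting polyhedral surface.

20

A cube: V=8, E=12, F=6.
Attach a cube (V=8, E=12, F=6) along a 4-gon: merge 4 vertices and 4 edges, delete both glued faces → V=12, E=20, F=10.
Check: V − E + F = 12 − 20 + 10 = 2.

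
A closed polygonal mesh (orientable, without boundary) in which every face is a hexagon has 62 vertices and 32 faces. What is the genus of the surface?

Every face is a hexagon, so 2E = 6·32 = 192, giving E = 96.
χ = V − E + F = 62 − 96 + 32 = -2.
For a closed orientable surface χ = 2 − 2g, so g = (2 − (-2))/2 = 2.

2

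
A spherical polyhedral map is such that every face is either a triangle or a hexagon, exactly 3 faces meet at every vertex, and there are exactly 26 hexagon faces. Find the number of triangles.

Let x be the number of triangles; then F = 26 + x.
Edge–face incidences: 2E = 6·26 + 3·x = 156 + 3x.
Every vertex has degree 3, so 3V = 2E.
Euler: V − E + F = 2 ⇒ (2E)/3 − E + (26 + x) = 2.
Multiply by 6: 2·(2E) − 3·(2E) + 6·(26 + x) = 12, i.e. 156 + 6x − (156 + 3x) = 12.
Collecting terms: 3x = 12, so x = 4.
Then 2E = 156 + 3·4 = 168, so E = 84, V = 2E/3 = 56, F = 26 + 4 = 30.

4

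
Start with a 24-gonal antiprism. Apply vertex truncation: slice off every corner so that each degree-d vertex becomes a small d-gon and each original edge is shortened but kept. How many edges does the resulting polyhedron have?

288

The base solid has V = 48, E = 96, F = 50.
Truncation replaces each original edge-end by a new vertex, so V′ = 2E = 192.
Each original edge survives, and each old vertex of degree d contributes d new edges; summing degrees gives Σd = 2E, so E′ = E + 2E = 3E = 288.
Each original face survives and each original vertex becomes one new face: F′ = F + V = 98.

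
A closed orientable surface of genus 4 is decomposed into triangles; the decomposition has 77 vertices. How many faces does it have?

166

χ = 2 − 2·4 = -6, and every face is a triangle so 3F = 2E.
V − E + F = -6 with E = 3F/2 gives 77 − (3/2 − 1)·F = -6, so F = 166 and E = 249.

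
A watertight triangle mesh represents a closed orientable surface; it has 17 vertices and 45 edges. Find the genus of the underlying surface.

0

Every face is a triangle and each edge borders two faces, so 3F = 2·45, giving F = 30.
χ = V − E + F = 17 − 45 + 30 = 2.
For a closed orientable surface χ = 2 − 2g, so g = (2 − (2))/2 = 0.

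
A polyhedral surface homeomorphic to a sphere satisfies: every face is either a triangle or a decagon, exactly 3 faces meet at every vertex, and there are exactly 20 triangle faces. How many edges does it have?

Let x be the number of decagons; then F = 20 + x.
Edge–face incidences: 2E = 3·20 + 10·x = 60 + 10x.
Every vertex has degree 3, so 3V = 2E.
Euler: V − E + F = 2 ⇒ (2E)/3 − E + (20 + x) = 2.
Multiply by 6: 2·(2E) − 3·(2E) + 6·(20 + x) = 12, i.e. 120 + 6x − (60 + 10x) = 12.
Collecting terms: −4x + 60 = 12, so −4x = −48, so x = 12.
Then 2E = 60 + 10·12 = 180, so E = 90, V = 2E/3 = 60, F = 20 + 12 = 32.

90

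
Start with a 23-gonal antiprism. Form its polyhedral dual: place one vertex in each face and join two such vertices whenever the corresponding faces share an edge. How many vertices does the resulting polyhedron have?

48

The base solid has V = 46, E = 92, F = 48.
The dual swaps V and F and preserves E: V′ = F = 48, E′ = E = 92, F′ = V = 46.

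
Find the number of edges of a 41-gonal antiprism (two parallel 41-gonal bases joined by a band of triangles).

164

An antiprism on an n-gon has two n-gon caps and 2n triangles: V = 2·41 = 82, E = 4·41 = 164, F = 2·41 + 2 = 84.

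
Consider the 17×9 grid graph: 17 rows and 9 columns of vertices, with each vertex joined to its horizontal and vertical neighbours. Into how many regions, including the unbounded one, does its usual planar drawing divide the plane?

129

The grid has V = 17·9 = 153 vertices and E = 17·8 + 9·16 = 280 edges.
F = 2 − V + E = 2 − 153 + 280 = 129.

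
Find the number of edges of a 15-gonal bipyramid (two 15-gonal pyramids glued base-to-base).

A bipyramid over an n-gon has 2n triangular faces and n + 2 vertices: V = 15 + 2 = 17, E = 3·15 = 45, F = 2·15 = 30.

45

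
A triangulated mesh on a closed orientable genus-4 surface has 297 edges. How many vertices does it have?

χ = 2 − 2·4 = -6, and every face is a triangle so 3F = 2E.
F = 2E/3 = 198. Then V = -6 + E − F = -6 + 297 − 198 = 93.

93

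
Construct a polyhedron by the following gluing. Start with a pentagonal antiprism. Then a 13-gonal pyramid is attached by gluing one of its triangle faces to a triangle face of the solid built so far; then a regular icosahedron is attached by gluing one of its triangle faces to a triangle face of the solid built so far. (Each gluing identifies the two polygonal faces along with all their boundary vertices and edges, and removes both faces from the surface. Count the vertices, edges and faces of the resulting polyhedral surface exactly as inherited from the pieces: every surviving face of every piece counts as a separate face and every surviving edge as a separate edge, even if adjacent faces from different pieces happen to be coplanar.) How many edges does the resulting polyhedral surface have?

A pentagonal antiprism: V=10, E=20, F=12.
Attach a 13-gonal pyramid (V=14, E=26, F=14) along a 3-gon: merge 3 vertices and 3 edges, delete both glued faces → V=21, E=43, F=24.
Attach a regular icosahedron (V=12, E=30, F=20) along a 3-gon: merge 3 vertices and 3 edges, delete both glued faces → V=30, E=70, F=42.
Check: V − E + F = 30 − 70 + 42 = 2.

70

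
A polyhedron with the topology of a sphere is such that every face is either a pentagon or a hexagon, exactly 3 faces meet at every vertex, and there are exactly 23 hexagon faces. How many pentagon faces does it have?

12

Let x be the number of pentagons; then F = 23 + x.
Edge–face incidences: 2E = 6·23 + 5·x = 138 + 5x.
Every vertex has degree 3, so 3V = 2E.
Euler: V − E + F = 2 ⇒ (2E)/3 − E + (23 + x) = 2.
Multiply by 6: 2·(2E) − 3·(2E) + 6·(23 + x) = 12, i.e. 138 + 6x − (138 + 5x) = 12.
Collecting terms: x = 12.
Then 2E = 138 + 5·12 = 198, so E = 99, V = 2E/3 = 66, F = 23 + 12 = 35.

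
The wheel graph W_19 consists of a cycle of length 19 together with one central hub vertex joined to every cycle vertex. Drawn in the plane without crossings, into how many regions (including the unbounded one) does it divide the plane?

W_19 has V = 19 + 1 = 20 vertices and E = 2·19 = 38 edges.
By Euler's formula F = 2 − V + E = 2 − 20 + 38 = 20.

20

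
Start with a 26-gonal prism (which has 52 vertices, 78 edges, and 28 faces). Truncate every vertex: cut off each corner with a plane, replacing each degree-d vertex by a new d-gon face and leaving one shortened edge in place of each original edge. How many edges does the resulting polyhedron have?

Truncation replaces each original edge-end by a new vertex, so V′ = 2E = 156.
Each original edge survives, and each old vertex of degree d contributes d new edges; summing degrees gives Σd = 2E, so E′ = E + 2E = 3E = 234.
Each original face survives and each original vertex becomes one new face: F′ = F + V = 80.

234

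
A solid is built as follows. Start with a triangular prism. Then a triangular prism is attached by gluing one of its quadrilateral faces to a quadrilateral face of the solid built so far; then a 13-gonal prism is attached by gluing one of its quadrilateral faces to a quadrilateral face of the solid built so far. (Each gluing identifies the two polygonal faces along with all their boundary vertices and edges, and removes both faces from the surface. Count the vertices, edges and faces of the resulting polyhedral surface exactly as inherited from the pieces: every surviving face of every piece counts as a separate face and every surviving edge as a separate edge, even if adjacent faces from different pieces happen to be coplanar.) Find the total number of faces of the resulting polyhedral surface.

21

A triangular prism: V=6, E=9, F=5.
Attach a triangular prism (V=6, E=9, F=5) along a 4-gon: merge 4 vertices and 4 edges, delete both glued faces → V=8, E=14, F=8.
Attach a 13-gonal prism (V=26, E=39, F=15) along a 4-gon: merge 4 vertices and 4 edges, delete both glued faces → V=30, E=49, F=21.
Check: V − E + F = 30 − 49 + 21 = 2.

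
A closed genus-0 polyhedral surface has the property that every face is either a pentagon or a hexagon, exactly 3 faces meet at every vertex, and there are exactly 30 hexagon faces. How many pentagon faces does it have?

12

Let x be the number of pentagons; then F = 30 + x.
Edge–face incidences: 2E = 6·30 + 5·x = 180 + 5x.
Every vertex has degree 3, so 3V = 2E.
Euler: V − E + F = 2 ⇒ (2E)/3 − E + (30 + x) = 2.
Multiply by 6: 2·(2E) − 3·(2E) + 6·(30 + x) = 12, i.e. 180 + 6x − (180 + 5x) = 12.
Collecting terms: x = 12.
Then 2E = 180 + 5·12 = 240, so E = 120, V = 2E/3 = 80, F = 30 + 12 = 42.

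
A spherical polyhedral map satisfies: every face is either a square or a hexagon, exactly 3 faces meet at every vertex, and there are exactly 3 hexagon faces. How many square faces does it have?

Let x be the number of squares; then F = 3 + x.
Edge–face incidences: 2E = 6·3 + 4·x = 18 + 4x.
Every vertex has degree 3, so 3V = 2E.
Euler: V − E + F = 2 ⇒ (2E)/3 − E + (3 + x) = 2.
Multiply by 6: 2·(2E) − 3·(2E) + 6·(3 + x) = 12, i.e. 18 + 6x − (18 + 4x) = 12.
Collecting terms: 2x = 12, so x = 6.
Then 2E = 18 + 4·6 = 42, so E = 21, V = 2E/3 = 14, F = 3 + 6 = 9.

6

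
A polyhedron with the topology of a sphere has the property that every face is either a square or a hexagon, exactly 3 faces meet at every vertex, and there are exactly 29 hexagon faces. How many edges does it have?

99

Let x be the number of squares; then F = 29 + x.
Edge–face incidences: 2E = 6·29 + 4·x = 174 + 4x.
Every vertex has degree 3, so 3V = 2E.
Euler: V − E + F = 2 ⇒ (2E)/3 − E + (29 + x) = 2.
Multiply by 6: 2·(2E) − 3·(2E) + 6·(29 + x) = 12, i.e. 174 + 6x − (174 + 4x) = 12.
Collecting terms: 2x = 12, so x = 6.
Then 2E = 174 + 4·6 = 198, so E = 99, V = 2E/3 = 66, F = 29 + 6 = 35.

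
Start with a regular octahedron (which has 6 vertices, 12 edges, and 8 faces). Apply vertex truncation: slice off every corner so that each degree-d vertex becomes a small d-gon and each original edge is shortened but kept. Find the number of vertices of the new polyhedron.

24

Truncation replaces each original edge-end by a new vertex, so V′ = 2E = 24.
Each original edge survives, and each old vertex of degree d contributes d new edges; summing degrees gives Σd = 2E, so E′ = E + 2E = 3E = 36.
Each original face survives and each original vertex becomes one new face: F′ = F + V = 14.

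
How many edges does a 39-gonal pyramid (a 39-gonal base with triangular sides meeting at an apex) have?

A pyramid on an n-gon base has one n-gon and n triangles: V = 39 + 1 = 40, E = 2·39 = 78, F = 39 + 1 = 40.

78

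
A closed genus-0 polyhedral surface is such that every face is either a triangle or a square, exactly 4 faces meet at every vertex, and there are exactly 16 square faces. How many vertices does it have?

22

Let x be the number of triangles; then F = 16 + x.
Edge–face incidences: 2E = 4·16 + 3·x = 64 + 3x.
Every vertex has degree 4, so 4V = 2E.
Euler: V − E + F = 2 ⇒ (2E)/4 − E + (16 + x) = 2.
Multiply by 8: 2·(2E) − 4·(2E) + 8·(16 + x) = 16, i.e. 128 + 8x − 2·(64 + 3x) = 16.
Collecting terms: 2x = 16, so x = 8.
Then 2E = 64 + 3·8 = 88, so E = 44, V = 2E/4 = 22, F = 16 + 8 = 24.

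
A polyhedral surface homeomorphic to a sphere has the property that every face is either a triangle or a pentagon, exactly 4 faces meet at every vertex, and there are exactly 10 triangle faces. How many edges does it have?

Let x be the number of pentagons; then F = 10 + x.
Edge–face incidences: 2E = 3·10 + 5·x = 30 + 5x.
Every vertex has degree 4, so 4V = 2E.
Euler: V − E + F = 2 ⇒ (2E)/4 − E + (10 + x) = 2.
Multiply by 8: 2·(2E) − 4·(2E) + 8·(10 + x) = 16, i.e. 80 + 8x − 2·(30 + 5x) = 16.
Collecting terms: −2x + 20 = 16, so −2x = −4, so x = 2.
Then 2E = 30 + 5·2 = 40, so E = 20, V = 2E/4 = 10, F = 10 + 2 = 12.

20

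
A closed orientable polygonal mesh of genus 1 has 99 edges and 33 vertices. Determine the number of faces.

For a closed orientable surface of genus 1, χ = 2 − 2·1 = 0.
F = 0 − V + E = 0 − 33 + 99 = 66.

66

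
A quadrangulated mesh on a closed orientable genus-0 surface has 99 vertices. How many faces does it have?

χ = 2 − 2·0 = 2, and every face is a square so 4F = 2E.
V − E + F = 2 with E = 4F/2 gives 99 − (4/2 − 1)·F = 2, so F = 97 and E = 194.

97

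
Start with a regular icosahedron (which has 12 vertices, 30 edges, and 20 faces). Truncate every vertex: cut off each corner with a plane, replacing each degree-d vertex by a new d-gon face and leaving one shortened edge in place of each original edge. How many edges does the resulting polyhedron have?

90

Truncation replaces each original edge-end by a new vertex, so V′ = 2E = 60.
Each original edge survives, and each old vertex of degree d contributes d new edges; summing degrees gives Σd = 2E, so E′ = E + 2E = 3E = 90.
Each original face survives and each original vertex becomes one new face: F′ = F + V = 32.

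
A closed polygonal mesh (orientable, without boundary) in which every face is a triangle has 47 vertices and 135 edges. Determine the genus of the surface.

0

Every face is a triangle and each edge borders two faces, so 3F = 2·135, giving F = 90.
χ = V − E + F = 47 − 135 + 90 = 2.
For a closed orientable surface χ = 2 − 2g, so g = (2 − (2))/2 = 0.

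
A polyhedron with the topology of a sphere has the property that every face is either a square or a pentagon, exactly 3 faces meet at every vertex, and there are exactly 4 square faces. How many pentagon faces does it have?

Let x be the number of pentagons; then F = 4 + x.
Edge–face incidences: 2E = 4·4 + 5·x = 16 + 5x.
Every vertex has degree 3, so 3V = 2E.
Euler: V − E + F = 2 ⇒ (2E)/3 − E + (4 + x) = 2.
Multiply by 6: 2·(2E) − 3·(2E) + 6·(4 + x) = 12, i.e. 24 + 6x − (16 + 5x) = 12.
Collecting terms: x + 8 = 12, so x = 4.
Then 2E = 16 + 5·4 = 36, so E = 18, V = 2E/3 = 12, F = 4 + 4 = 8.

4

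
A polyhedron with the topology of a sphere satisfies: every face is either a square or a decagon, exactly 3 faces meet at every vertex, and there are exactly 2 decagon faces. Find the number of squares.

10

Let x be the number of squares; then F = 2 + x.
Edge–face incidences: 2E = 10·2 + 4·x = 20 + 4x.
Every vertex has degree 3, so 3V = 2E.
Euler: V − E + F = 2 ⇒ (2E)/3 − E + (2 + x) = 2.
Multiply by 6: 2·(2E) − 3·(2E) + 6·(2 + x) = 12, i.e. 12 + 6x − (20 + 4x) = 12.
Collecting terms: 2x − 8 = 12, so 2x = 20, so x = 10.
Then 2E = 20 + 4·10 = 60, so E = 30, V = 2E/3 = 20, F = 2 + 10 = 12.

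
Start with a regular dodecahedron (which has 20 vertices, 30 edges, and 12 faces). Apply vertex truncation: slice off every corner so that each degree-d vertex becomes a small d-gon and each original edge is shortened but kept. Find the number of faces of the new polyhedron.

Truncation replaces each original edge-end by a new vertex, so V′ = 2E = 60.
Each original edge survives, and each old vertex of degree d contributes d new edges; summing degrees gives Σd = 2E, so E′ = E + 2E = 3E = 90.
Each original face survives and each original vertex becomes one new face: F′ = F + V = 32.

32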